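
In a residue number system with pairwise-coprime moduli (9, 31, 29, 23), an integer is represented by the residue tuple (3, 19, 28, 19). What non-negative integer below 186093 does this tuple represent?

The moduli are pairwise coprime; N = 9·31·29·23 = 186093.
N/9 = 20677; 20677 ≡ 4 (mod 9); 4·7 ≡ 1, so inverse 7.
N/31 = 6003; 6003 ≡ 20 (mod 31); 20·14 ≡ 1, so inverse 14.
N/29 = 6417; 6417 ≡ 8 (mod 29); 8·11 ≡ 1, so inverse 11.
N/23 = 8091; 8091 ≡ 18 (mod 23); 18·9 ≡ 1, so inverse 9.
x ≡ 3·20677·7 + 19·6003·14 + 28·6417·11 + 19·8091·9 = 5391012.
5391012 mod 186093 = 180408.

180408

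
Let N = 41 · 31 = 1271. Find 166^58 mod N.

Mod 41: 166 ≡ 2; by Fermat, exponent reduces to 58 mod 40 = 18; 2^18 ≡ 31 (mod 41).
Mod 31: 166 ≡ 11; by Fermat, exponent reduces to 58 mod 30 = 28; 11^28 ≡ 10 (mod 31).
Combine by CRT: x ≡ 31 (mod 41), x ≡ 10 (mod 31) ⇒ x ≡ 72 (mod 1271).

72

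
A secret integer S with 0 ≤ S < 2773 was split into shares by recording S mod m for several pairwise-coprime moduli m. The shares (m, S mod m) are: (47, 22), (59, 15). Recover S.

From S ≡ 22 (mod 47) write S = 22 + 47t. Substituting into S ≡ 15 (mod 59) gives 47t ≡ 52 (mod 59), and since 47⁻¹ ≡ 54 (mod 59), t ≡ 35. Hence S ≡ 22 + 47·35 = 1667 (mod 2773).

1667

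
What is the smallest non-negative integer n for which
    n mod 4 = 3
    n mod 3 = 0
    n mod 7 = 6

27

The moduli are pairwise coprime; M = 4·3·7 = 84.
M/4 = 21; 21 ≡ 1 (mod 4), inverse 1.
M/3 = 28; 28 ≡ 1 (mod 3), inverse 1.
M/7 = 12; 12 ≡ 5 (mod 7); 5·3 ≡ 1, so inverse 3.
n ≡ 3·21·1 + 0·28·1 + 6·12·3 = 279.
279 mod 84 = 27.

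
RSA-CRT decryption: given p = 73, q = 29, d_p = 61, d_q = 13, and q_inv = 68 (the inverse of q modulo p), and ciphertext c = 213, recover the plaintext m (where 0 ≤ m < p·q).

200

m₁ = c^(d_p) mod p: c ≡ 67 (mod 73), and 67^61 mod 73 = 54.
m₂ = c^(d_q) mod q: c ≡ 10 (mod 29), and 10^13 mod 29 = 26.
h = q_inv·(m₁ − m₂) mod p = 68·(54 − 26) mod 73 = 6.
m = m₂ + h·q = 26 + 6·29 = 200.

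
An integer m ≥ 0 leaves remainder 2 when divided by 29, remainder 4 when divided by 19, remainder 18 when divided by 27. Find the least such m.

Combine the congruences pairwise.
From m ≡ 2 (mod 29) write m = 2 + 29t. Substituting into m ≡ 4 (mod 19) gives 29t ≡ 2 (mod 19), and since 10⁻¹ ≡ 2 (mod 19), t ≡ 4. Hence m ≡ 2 + 29·4 = 118 (mod 551).
From m ≡ 118 (mod 551) write m = 118 + 551t. Substituting into m ≡ 18 (mod 27) gives 551t ≡ 8 (mod 27), and since 11⁻¹ ≡ 5 (mod 27), t ≡ 13. Hence m ≡ 118 + 551·13 = 7281 (mod 14877).

7281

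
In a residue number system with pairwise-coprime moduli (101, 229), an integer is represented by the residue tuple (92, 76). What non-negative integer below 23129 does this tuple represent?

8778

From x ≡ 92 (mod 101) write x = 92 + 101t. Substituting into x ≡ 76 (mod 229) gives 101t ≡ 213 (mod 229), and since 101⁻¹ ≡ 195 (mod 229), t ≡ 86. Hence x ≡ 92 + 101·86 = 8778 (mod 23129).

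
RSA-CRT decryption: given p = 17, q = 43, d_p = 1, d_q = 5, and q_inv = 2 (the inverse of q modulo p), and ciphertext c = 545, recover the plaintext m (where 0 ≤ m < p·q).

579

m₁ = c^(d_p) mod p: c ≡ 1 (mod 17), and 1^1 mod 17 = 1.
m₂ = c^(d_q) mod q: c ≡ 29 (mod 43), and 29^5 mod 43 = 20.
h = q_inv·(m₁ − m₂) mod p = 2·(1 − 20) mod 17 = 13.
m = m₂ + h·q = 20 + 13·43 = 579.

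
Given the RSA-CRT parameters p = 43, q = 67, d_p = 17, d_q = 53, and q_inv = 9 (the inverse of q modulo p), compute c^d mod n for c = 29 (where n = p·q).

908

m₁ = c^(d_p) mod p: c ≡ 29 (mod 43), and 29^17 mod 43 = 5.
m₂ = c^(d_q) mod q: c ≡ 29 (mod 67), and 29^53 mod 67 = 37.
h = q_inv·(m₁ − m₂) mod p = 9·(5 − 37) mod 43 = 13.
m = m₂ + h·q = 37 + 13·67 = 908.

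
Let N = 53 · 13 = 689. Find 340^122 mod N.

43

Mod 53: 340 ≡ 22; by Fermat, exponent reduces to 122 mod 52 = 18; 22^18 ≡ 43 (mod 53).
Mod 13: 340 ≡ 2; by Fermat, exponent reduces to 122 mod 12 = 2; 2^2 ≡ 4 (mod 13).
Combine by CRT: x ≡ 43 (mod 53), x ≡ 4 (mod 13) ⇒ x ≡ 43 (mod 689).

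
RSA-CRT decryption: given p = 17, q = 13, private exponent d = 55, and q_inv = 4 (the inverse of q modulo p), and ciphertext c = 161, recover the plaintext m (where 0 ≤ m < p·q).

d_p = d mod (p−1) = 55 mod 16 = 7; d_q = d mod (q−1) = 7.
m₁ = c^(d_p) mod p: c ≡ 8 (mod 17), and 8^7 mod 17 = 15.
m₂ = c^(d_q) mod q: c ≡ 5 (mod 13), and 5^7 mod 13 = 8.
h = q_inv·(m₁ − m₂) mod p = 4·(15 − 8) mod 17 = 11.
m = m₂ + h·q = 8 + 11·13 = 151.

151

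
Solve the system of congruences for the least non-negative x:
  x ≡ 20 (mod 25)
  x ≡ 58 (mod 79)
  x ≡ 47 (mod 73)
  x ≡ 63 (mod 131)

13718645

The moduli are pairwise coprime; N = 25·79·73·131 = 18886925.
N/25 = 755477; 755477 ≡ 2 (mod 25); 2·13 ≡ 1, so inverse 13.
N/79 = 239075; 239075 ≡ 21 (mod 79); 21·64 ≡ 1, so inverse 64.
N/73 = 258725; 258725 ≡ 13 (mod 73); 13·45 ≡ 1, so inverse 45.
N/131 = 144175; 144175 ≡ 75 (mod 131); 75·7 ≡ 1, so inverse 7.
x ≡ 20·755477·13 + 58·239075·64 + 47·258725·45 + 63·144175·7 = 1694654970.
1694654970 mod 18886925 = 13718645.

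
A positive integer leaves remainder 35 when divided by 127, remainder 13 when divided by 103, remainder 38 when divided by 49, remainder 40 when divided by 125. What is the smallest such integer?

34552290

From N ≡ 35 (mod 127) write N = 35 + 127t. Substituting into N ≡ 13 (mod 103) gives 127t ≡ 81 (mod 103), and since 24⁻¹ ≡ 73 (mod 103), t ≡ 42. Hence N ≡ 35 + 127·42 = 5369 (mod 13081).
From N ≡ 5369 (mod 13081) write N = 5369 + 13081t. Substituting into N ≡ 38 (mod 49) gives 13081t ≡ 10 (mod 49), and since 47⁻¹ ≡ 24 (mod 49), t ≡ 44. Hence N ≡ 5369 + 13081·44 = 580933 (mod 640969).
From N ≡ 580933 (mod 640969) write N = 580933 + 640969t. Substituting into N ≡ 40 (mod 125) gives 640969t ≡ 107 (mod 125), and since 94⁻¹ ≡ 4 (mod 125), t ≡ 53. Hence N ≡ 580933 + 640969·53 = 34552290 (mod 80121125).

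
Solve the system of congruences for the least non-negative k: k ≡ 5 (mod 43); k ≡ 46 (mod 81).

Combine the congruences pairwise.
From k ≡ 5 (mod 43) write k = 5 + 43t. Substituting into k ≡ 46 (mod 81) gives 43t ≡ 41 (mod 81), and since 43⁻¹ ≡ 49 (mod 81), t ≡ 65. Hence k ≡ 5 + 43·65 = 2800 (mod 3483).

2800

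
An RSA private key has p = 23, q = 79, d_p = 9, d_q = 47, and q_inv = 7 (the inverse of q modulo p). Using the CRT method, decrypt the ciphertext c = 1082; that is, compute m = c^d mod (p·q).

m₁ = c^(d_p) mod p: c ≡ 1 (mod 23), and 1^9 mod 23 = 1.
m₂ = c^(d_q) mod q: c ≡ 55 (mod 79), and 55^47 mod 79 = 23.
h = q_inv·(m₁ − m₂) mod p = 7·(1 − 23) mod 23 = 7.
m = m₂ + h·q = 23 + 7·79 = 576.

576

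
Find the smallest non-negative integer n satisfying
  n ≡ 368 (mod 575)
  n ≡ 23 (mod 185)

17043

Combine the congruences pairwise.
gcd(575, 185) = 5 and 5 | (23 − 368), so the pair is consistent; merging gives n ≡ 17043 (mod 21275), where 21275 = lcm(575, 185).
The solution is unique modulo lcm(575, 185) = 21275.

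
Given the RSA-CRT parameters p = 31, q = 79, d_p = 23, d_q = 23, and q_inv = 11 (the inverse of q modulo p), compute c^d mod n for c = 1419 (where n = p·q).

m₁ = c^(d_p) mod p: c ≡ 24 (mod 31), and 24^23 mod 31 = 21.
m₂ = c^(d_q) mod q: c ≡ 76 (mod 79), and 76^23 mod 79 = 5.
h = q_inv·(m₁ − m₂) mod p = 11·(21 − 5) mod 31 = 21.
m = m₂ + h·q = 5 + 21·79 = 1664.

1664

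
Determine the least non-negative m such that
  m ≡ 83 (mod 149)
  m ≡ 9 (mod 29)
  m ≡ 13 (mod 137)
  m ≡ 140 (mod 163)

2350111

From m ≡ 83 (mod 149) write m = 83 + 149t. Substituting into m ≡ 9 (mod 29) gives 149t ≡ 13 (mod 29), and since 4⁻¹ ≡ 22 (mod 29), t ≡ 25. Hence m ≡ 83 + 149·25 = 3808 (mod 4321).
From m ≡ 3808 (mod 4321) write m = 3808 + 4321t. Substituting into m ≡ 13 (mod 137) gives 4321t ≡ 41 (mod 137), and since 74⁻¹ ≡ 50 (mod 137), t ≡ 132. Hence m ≡ 3808 + 4321·132 = 574180 (mod 591977).
From m ≡ 574180 (mod 591977) write m = 574180 + 591977t. Substituting into m ≡ 140 (mod 163) gives 591977t ≡ 46 (mod 163), and since 124⁻¹ ≡ 117 (mod 163), t ≡ 3. Hence m ≡ 574180 + 591977·3 = 2350111 (mod 96492251).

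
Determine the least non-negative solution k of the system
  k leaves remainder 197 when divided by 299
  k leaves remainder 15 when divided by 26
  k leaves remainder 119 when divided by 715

11559

gcd(299, 26) = 13 and 13 | (15 − 197), so the pair is consistent; merging gives k ≡ 197 (mod 598), where 598 = lcm(299, 26).
gcd(598, 715) = 13 and 13 | (119 − 197), so the pair is consistent; merging gives k ≡ 11559 (mod 32890), where 32890 = lcm(598, 715).
The solution is unique modulo lcm(299, 26, 715) = 32890.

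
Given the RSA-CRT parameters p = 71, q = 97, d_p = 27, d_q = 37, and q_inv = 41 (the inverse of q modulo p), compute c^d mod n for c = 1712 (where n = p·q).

m₁ = c^(d_p) mod p: c ≡ 8 (mod 71), and 8^27 mod 71 = 60.
m₂ = c^(d_q) mod q: c ≡ 63 (mod 97), and 63^37 mod 97 = 55.
h = q_inv·(m₁ − m₂) mod p = 41·(60 − 55) mod 71 = 63.
m = m₂ + h·q = 55 + 63·97 = 6166.

6166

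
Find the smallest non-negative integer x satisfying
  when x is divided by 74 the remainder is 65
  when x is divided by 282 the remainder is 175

gcd(74, 282) = 2 and 2 | (175 − 65), so the pair is consistent; merging gives x ≡ 8353 (mod 10434), where 10434 = lcm(74, 282).
The solution is unique modulo lcm(74, 282) = 10434.

8353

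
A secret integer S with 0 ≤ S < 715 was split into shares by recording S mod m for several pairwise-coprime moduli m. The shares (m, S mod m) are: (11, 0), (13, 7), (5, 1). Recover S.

The moduli are pairwise coprime; N = 11·13·5 = 715.
N/11 = 65; 65 ≡ 10 (mod 11); 10·10 ≡ 1, so inverse 10.
N/13 = 55; 55 ≡ 3 (mod 13); 3·9 ≡ 1, so inverse 9.
N/5 = 143; 143 ≡ 3 (mod 5); 3·2 ≡ 1, so inverse 2.
S ≡ 0·65·10 + 7·55·9 + 1·143·2 = 3751.
3751 mod 715 = 176.

176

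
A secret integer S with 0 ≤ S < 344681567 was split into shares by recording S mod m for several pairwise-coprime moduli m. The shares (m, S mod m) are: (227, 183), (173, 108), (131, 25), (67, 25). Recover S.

The moduli are pairwise coprime; N = 227·173·131·67 = 344681567.
N/227 = 1518421; 1518421 ≡ 18 (mod 227); 18·164 ≡ 1, so inverse 164.
N/173 = 1992379; 1992379 ≡ 111 (mod 173); 111·53 ≡ 1, so inverse 53.
N/131 = 2631157; 2631157 ≡ 22 (mod 131); 22·6 ≡ 1, so inverse 6.
N/67 = 5144501; 5144501 ≡ 40 (mod 67); 40·62 ≡ 1, so inverse 62.
S ≡ 183·1518421·164 + 108·1992379·53 + 25·2631157·6 + 25·5144501·62 = 65343878548.
65343878548 mod 344681567 = 199062385.

199062385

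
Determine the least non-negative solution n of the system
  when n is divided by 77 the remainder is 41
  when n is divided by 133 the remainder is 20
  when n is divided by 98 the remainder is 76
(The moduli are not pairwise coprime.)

gcd(77, 133) = 7 and 7 | (20 − 41), so the pair is consistent; merging gives n ≡ 1350 (mod 1463), where 1463 = lcm(77, 133).
gcd(1463, 98) = 7 and 7 | (76 − 1350), so the pair is consistent; merging gives n ≡ 1350 (mod 20482), where 20482 = lcm(1463, 98).
The solution is unique modulo lcm(77, 133, 98) = 20482.

1350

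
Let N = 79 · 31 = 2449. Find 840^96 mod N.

605

Mod 79: 840 ≡ 50; by Fermat, exponent reduces to 96 mod 78 = 18; 50^18 ≡ 52 (mod 79).
Mod 31: 840 ≡ 3; by Fermat, exponent reduces to 96 mod 30 = 6; 3^6 ≡ 16 (mod 31).
Combine by CRT: x ≡ 52 (mod 79), x ≡ 16 (mod 31) ⇒ x ≡ 605 (mod 2449).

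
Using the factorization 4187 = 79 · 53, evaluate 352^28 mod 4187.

Mod 79: 352 ≡ 36; 36^28 ≡ 25 (mod 79).
Mod 53: 352 ≡ 34; 34^28 ≡ 10 (mod 53).
Combine by CRT: x ≡ 25 (mod 79), x ≡ 10 (mod 53) ⇒ x ≡ 2395 (mod 4187).

2395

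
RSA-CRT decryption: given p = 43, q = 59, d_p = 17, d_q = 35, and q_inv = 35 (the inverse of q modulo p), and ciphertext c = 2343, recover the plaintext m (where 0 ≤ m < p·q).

m₁ = c^(d_p) mod p: c ≡ 21 (mod 43), and 21^17 mod 43 = 16.
m₂ = c^(d_q) mod q: c ≡ 42 (mod 59), and 42^35 mod 59 = 39.
h = q_inv·(m₁ − m₂) mod p = 35·(16 − 39) mod 43 = 12.
m = m₂ + h·q = 39 + 12·59 = 747.

747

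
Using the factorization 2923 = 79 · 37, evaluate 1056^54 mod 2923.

Mod 79: 1056 ≡ 29; 29^54 ≡ 67 (mod 79).
Mod 37: 1056 ≡ 20; by Fermat, exponent reduces to 54 mod 36 = 18; 20^18 ≡ 36 (mod 37).
Combine by CRT: x ≡ 67 (mod 79), x ≡ 36 (mod 37) ⇒ x ≡ 1331 (mod 2923).

1331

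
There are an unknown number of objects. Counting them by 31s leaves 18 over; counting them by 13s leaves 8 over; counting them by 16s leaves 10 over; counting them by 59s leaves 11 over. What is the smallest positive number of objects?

The moduli are pairwise coprime; M = 31·13·16·59 = 380432.
M/31 = 12272; 12272 ≡ 27 (mod 31); 27·23 ≡ 1, so inverse 23.
M/13 = 29264; 29264 ≡ 1 (mod 13), inverse 1.
M/16 = 23777; 23777 ≡ 1 (mod 16), inverse 1.
M/59 = 6448; 6448 ≡ 17 (mod 59); 17·7 ≡ 1, so inverse 7.
N ≡ 18·12272·23 + 8·29264·1 + 10·23777·1 + 11·6448·7 = 6048986.
6048986 mod 380432 = 342506.

342506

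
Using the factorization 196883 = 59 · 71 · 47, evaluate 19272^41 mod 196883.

Mod 59: 19272 ≡ 38; 38^41 ≡ 43 (mod 59).
Mod 71: 19272 ≡ 31; 31^41 ≡ 11 (mod 71).
Mod 47: 19272 ≡ 2; 2^41 ≡ 25 (mod 47).
Combine by CRT: x ≡ 43 (mod 59), x ≡ 11 (mod 71), x ≡ 25 (mod 47) ⇒ x ≡ 162175 (mod 196883).

162175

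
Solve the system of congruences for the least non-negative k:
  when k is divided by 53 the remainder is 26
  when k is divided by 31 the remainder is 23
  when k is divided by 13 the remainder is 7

From k ≡ 26 (mod 53) write k = 26 + 53t. Substituting into k ≡ 23 (mod 31) gives 53t ≡ 28 (mod 31), and since 22⁻¹ ≡ 24 (mod 31), t ≡ 21. Hence k ≡ 26 + 53·21 = 1139 (mod 1643).
From k ≡ 1139 (mod 1643) write k = 1139 + 1643t. Substituting into k ≡ 7 (mod 13) gives 1643t ≡ 12 (mod 13), and since 5⁻¹ ≡ 8 (mod 13), t ≡ 5. Hence k ≡ 1139 + 1643·5 = 9354 (mod 21359).

9354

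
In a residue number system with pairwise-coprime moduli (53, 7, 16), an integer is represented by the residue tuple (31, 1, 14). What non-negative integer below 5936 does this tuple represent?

The moduli are pairwise coprime; N = 53·7·16 = 5936.
N/53 = 112; 112 ≡ 6 (mod 53); 6·9 ≡ 1, so inverse 9.
N/7 = 848; 848 ≡ 1 (mod 7), inverse 1.
N/16 = 371; 371 ≡ 3 (mod 16); 3·11 ≡ 1, so inverse 11.
x ≡ 31·112·9 + 1·848·1 + 14·371·11 = 89230.
89230 mod 5936 = 190.

190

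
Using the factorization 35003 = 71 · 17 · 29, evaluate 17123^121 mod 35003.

29295

Mod 71: 17123 ≡ 12; by Fermat, exponent reduces to 121 mod 70 = 51; 12^51 ≡ 43 (mod 71).
Mod 17: 17123 ≡ 4; by Fermat, exponent reduces to 121 mod 16 = 9; 4^9 ≡ 4 (mod 17).
Mod 29: 17123 ≡ 13; by Fermat, exponent reduces to 121 mod 28 = 9; 13^9 ≡ 5 (mod 29).
Combine by CRT: x ≡ 43 (mod 71), x ≡ 4 (mod 17), x ≡ 5 (mod 29) ⇒ x ≡ 29295 (mod 35003).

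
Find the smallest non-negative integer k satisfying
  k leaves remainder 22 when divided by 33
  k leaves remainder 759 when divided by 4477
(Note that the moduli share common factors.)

gcd(33, 4477) = 11 and 11 | (759 − 22), so the pair is consistent; merging gives k ≡ 5236 (mod 13431), where 13431 = lcm(33, 4477).
The solution is unique modulo lcm(33, 4477) = 13431.

5236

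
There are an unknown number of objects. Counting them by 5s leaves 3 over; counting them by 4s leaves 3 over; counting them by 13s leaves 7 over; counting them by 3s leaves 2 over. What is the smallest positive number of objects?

The moduli are pairwise coprime; M = 5·4·13·3 = 780.
M/5 = 156; 156 ≡ 1 (mod 5), inverse 1.
M/4 = 195; 195 ≡ 3 (mod 4); 3·3 ≡ 1, so inverse 3.
M/13 = 60; 60 ≡ 8 (mod 13); 8·5 ≡ 1, so inverse 5.
M/3 = 260; 260 ≡ 2 (mod 3); 2·2 ≡ 1, so inverse 2.
N ≡ 3·156·1 + 3·195·3 + 7·60·5 + 2·260·2 = 5363.
5363 mod 780 = 683.

683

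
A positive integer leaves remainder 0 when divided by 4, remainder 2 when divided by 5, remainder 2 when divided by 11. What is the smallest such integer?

112

From x ≡ 0 (mod 4) write x = 0 + 4t. Substituting into x ≡ 2 (mod 5) gives 4t ≡ 2 (mod 5), and since 4⁻¹ ≡ 4 (mod 5), t ≡ 3. Hence x ≡ 0 + 4·3 = 12 (mod 20).
From x ≡ 12 (mod 20) write x = 12 + 20t. Substituting into x ≡ 2 (mod 11) gives 20t ≡ 1 (mod 11), and since 9⁻¹ ≡ 5 (mod 11), t ≡ 5. Hence x ≡ 12 + 20·5 = 112 (mod 220).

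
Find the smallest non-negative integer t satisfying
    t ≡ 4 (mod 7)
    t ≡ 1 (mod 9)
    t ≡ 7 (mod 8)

487

From t ≡ 4 (mod 7) write t = 4 + 7s. Substituting into t ≡ 1 (mod 9) gives 7s ≡ 6 (mod 9), and since 7⁻¹ ≡ 4 (mod 9), s ≡ 6. Hence t ≡ 4 + 7·6 = 46 (mod 63).
From t ≡ 46 (mod 63) write t = 46 + 63s. Substituting into t ≡ 7 (mod 8) gives 63s ≡ 1 (mod 8), and since 7⁻¹ ≡ 7 (mod 8), s ≡ 7. Hence t ≡ 46 + 63·7 = 487 (mod 504).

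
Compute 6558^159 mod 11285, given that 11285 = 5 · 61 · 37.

Mod 5: 6558 ≡ 3; by Fermat, exponent reduces to 159 mod 4 = 3; 3^3 ≡ 2 (mod 5).
Mod 61: 6558 ≡ 31; by Fermat, exponent reduces to 159 mod 60 = 39; 31^39 ≡ 33 (mod 61).
Mod 37: 6558 ≡ 9; by Fermat, exponent reduces to 159 mod 36 = 15; 9^15 ≡ 10 (mod 37).
Combine by CRT: x ≡ 2 (mod 5), x ≡ 33 (mod 61), x ≡ 10 (mod 37) ⇒ x ≡ 10037 (mod 11285).

10037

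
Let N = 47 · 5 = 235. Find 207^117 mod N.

62

Mod 47: 207 ≡ 19; by Fermat, exponent reduces to 117 mod 46 = 25; 19^25 ≡ 15 (mod 47).
Mod 5: 207 ≡ 2; by Fermat, exponent reduces to 117 mod 4 = 1; 2^1 ≡ 2 (mod 5).
Combine by CRT: x ≡ 15 (mod 47), x ≡ 2 (mod 5) ⇒ x ≡ 62 (mod 235).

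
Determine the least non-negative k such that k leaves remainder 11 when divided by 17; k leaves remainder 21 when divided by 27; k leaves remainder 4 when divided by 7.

From k ≡ 11 (mod 17) write k = 11 + 17t. Substituting into k ≡ 21 (mod 27) gives 17t ≡ 10 (mod 27), and since 17⁻¹ ≡ 8 (mod 27), t ≡ 26. Hence k ≡ 11 + 17·26 = 453 (mod 459).
From k ≡ 453 (mod 459) write k = 453 + 459t. Substituting into k ≡ 4 (mod 7) gives 459t ≡ 6 (mod 7), and since 4⁻¹ ≡ 2 (mod 7), t ≡ 5. Hence k ≡ 453 + 459·5 = 2748 (mod 3213).

2748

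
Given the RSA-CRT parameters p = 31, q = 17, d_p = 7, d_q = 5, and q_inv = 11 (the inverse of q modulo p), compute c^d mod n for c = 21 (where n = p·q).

m₁ = c^(d_p) mod p: c ≡ 21 (mod 31), and 21^7 mod 31 = 11.
m₂ = c^(d_q) mod q: c ≡ 4 (mod 17), and 4^5 mod 17 = 4.
h = q_inv·(m₁ − m₂) mod p = 11·(11 − 4) mod 31 = 15.
m = m₂ + h·q = 4 + 15·17 = 259.

259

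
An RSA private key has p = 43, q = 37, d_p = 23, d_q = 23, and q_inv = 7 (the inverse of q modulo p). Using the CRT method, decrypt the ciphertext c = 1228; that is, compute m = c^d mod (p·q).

490

m₁ = c^(d_p) mod p: c ≡ 24 (mod 43), and 24^23 mod 43 = 17.
m₂ = c^(d_q) mod q: c ≡ 7 (mod 37), and 7^23 mod 37 = 9.
h = q_inv·(m₁ − m₂) mod p = 7·(17 − 9) mod 43 = 13.
m = m₂ + h·q = 9 + 13·37 = 490.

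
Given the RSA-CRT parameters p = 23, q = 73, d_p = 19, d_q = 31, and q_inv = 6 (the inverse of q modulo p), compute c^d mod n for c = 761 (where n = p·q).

1659

m₁ = c^(d_p) mod p: c ≡ 2 (mod 23), and 2^19 mod 23 = 3.
m₂ = c^(d_q) mod q: c ≡ 31 (mod 73), and 31^31 mod 73 = 53.
h = q_inv·(m₁ − m₂) mod p = 6·(3 − 53) mod 23 = 22.
m = m₂ + h·q = 53 + 22·73 = 1659.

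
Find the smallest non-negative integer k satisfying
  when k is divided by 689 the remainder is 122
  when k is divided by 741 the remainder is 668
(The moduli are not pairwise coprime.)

12524

gcd(689, 741) = 13 and 13 | (668 − 122), so the pair is consistent; merging gives k ≡ 12524 (mod 39273), where 39273 = lcm(689, 741).
The solution is unique modulo lcm(689, 741) = 39273.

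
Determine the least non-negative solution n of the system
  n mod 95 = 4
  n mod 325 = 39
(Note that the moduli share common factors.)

3614

gcd(95, 325) = 5 and 5 | (39 − 4), so the pair is consistent; merging gives n ≡ 3614 (mod 6175), where 6175 = lcm(95, 325).
The solution is unique modulo lcm(95, 325) = 6175.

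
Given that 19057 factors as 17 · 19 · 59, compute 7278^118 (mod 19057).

18849

Mod 17: 7278 ≡ 2; by Fermat, exponent reduces to 118 mod 16 = 6; 2^6 ≡ 13 (mod 17).
Mod 19: 7278 ≡ 1; by Fermat, exponent reduces to 118 mod 18 = 10; 1^10 ≡ 1 (mod 19).
Mod 59: 7278 ≡ 21; by Fermat, exponent reduces to 118 mod 58 = 2; 21^2 ≡ 28 (mod 59).
Combine by CRT: x ≡ 13 (mod 17), x ≡ 1 (mod 19), x ≡ 28 (mod 59) ⇒ x ≡ 18849 (mod 19057).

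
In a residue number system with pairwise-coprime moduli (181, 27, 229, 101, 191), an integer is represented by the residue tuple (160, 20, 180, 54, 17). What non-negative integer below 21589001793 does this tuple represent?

Combine the congruences pairwise.
From x ≡ 160 (mod 181) write x = 160 + 181t. Substituting into x ≡ 20 (mod 27) gives 181t ≡ 22 (mod 27), and since 19⁻¹ ≡ 10 (mod 27), t ≡ 4. Hence x ≡ 160 + 181·4 = 884 (mod 4887).
From x ≡ 884 (mod 4887) write x = 884 + 4887t. Substituting into x ≡ 180 (mod 229) gives 4887t ≡ 212 (mod 229), and since 78⁻¹ ≡ 138 (mod 229), t ≡ 173. Hence x ≡ 884 + 4887·173 = 846335 (mod 1119123).
From x ≡ 846335 (mod 1119123) write x = 846335 + 1119123t. Substituting into x ≡ 54 (mod 101) gives 1119123t ≡ 99 (mod 101), and since 43⁻¹ ≡ 47 (mod 101), t ≡ 7. Hence x ≡ 846335 + 1119123·7 = 8680196 (mod 113031423).
From x ≡ 8680196 (mod 113031423) write x = 8680196 + 113031423t. Substituting into x ≡ 17 (mod 191) gives 113031423t ≡ 7 (mod 191), and since 106⁻¹ ≡ 182 (mod 191), t ≡ 128. Hence x ≡ 8680196 + 113031423·128 = 14476702340 (mod 21589001793).

14476702340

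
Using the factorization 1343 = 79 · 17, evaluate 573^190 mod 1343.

1103

Mod 79: 573 ≡ 20; by Fermat, exponent reduces to 190 mod 78 = 34; 20^34 ≡ 76 (mod 79).
Mod 17: 573 ≡ 12; by Fermat, exponent reduces to 190 mod 16 = 14; 12^14 ≡ 15 (mod 17).
Combine by CRT: x ≡ 76 (mod 79), x ≡ 15 (mod 17) ⇒ x ≡ 1103 (mod 1343).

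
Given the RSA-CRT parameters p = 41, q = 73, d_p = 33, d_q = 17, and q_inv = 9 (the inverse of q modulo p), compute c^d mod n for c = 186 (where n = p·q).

2229

m₁ = c^(d_p) mod p: c ≡ 22 (mod 41), and 22^33 mod 41 = 15.
m₂ = c^(d_q) mod q: c ≡ 40 (mod 73), and 40^17 mod 73 = 39.
h = q_inv·(m₁ − m₂) mod p = 9·(15 − 39) mod 41 = 30.
m = m₂ + h·q = 39 + 30·73 = 2229.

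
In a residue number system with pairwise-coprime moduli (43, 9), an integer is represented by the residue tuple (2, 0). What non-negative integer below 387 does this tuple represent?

45

From x ≡ 2 (mod 43) write x = 2 + 43t. Substituting into x ≡ 0 (mod 9) gives 43t ≡ 7 (mod 9), and since 7⁻¹ ≡ 4 (mod 9), t ≡ 1. Hence x ≡ 2 + 43·1 = 45 (mod 387).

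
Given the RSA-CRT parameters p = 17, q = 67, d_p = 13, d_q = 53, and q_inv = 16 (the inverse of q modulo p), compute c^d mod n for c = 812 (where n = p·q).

m₁ = c^(d_p) mod p: c ≡ 13 (mod 17), and 13^13 mod 17 = 13.
m₂ = c^(d_q) mod q: c ≡ 8 (mod 67), and 8^53 mod 67 = 45.
h = q_inv·(m₁ − m₂) mod p = 16·(13 − 45) mod 17 = 15.
m = m₂ + h·q = 45 + 15·67 = 1050.

1050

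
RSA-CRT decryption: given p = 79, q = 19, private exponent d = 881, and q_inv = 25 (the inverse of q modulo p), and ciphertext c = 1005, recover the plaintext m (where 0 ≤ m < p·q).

883

d_p = d mod (p−1) = 881 mod 78 = 23; d_q = d mod (q−1) = 17.
m₁ = c^(d_p) mod p: c ≡ 57 (mod 79), and 57^23 mod 79 = 14.
m₂ = c^(d_q) mod q: c ≡ 17 (mod 19), and 17^17 mod 19 = 9.
h = q_inv·(m₁ − m₂) mod p = 25·(14 − 9) mod 79 = 46.
m = m₂ + h·q = 9 + 46·19 = 883.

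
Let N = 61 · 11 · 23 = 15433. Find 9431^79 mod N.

3083

Mod 61: 9431 ≡ 37; by Fermat, exponent reduces to 79 mod 60 = 19; 37^19 ≡ 33 (mod 61).
Mod 11: 9431 ≡ 4; by Fermat, exponent reduces to 79 mod 10 = 9; 4^9 ≡ 3 (mod 11).
Mod 23: 9431 ≡ 1; by Fermat, exponent reduces to 79 mod 22 = 13; 1^13 ≡ 1 (mod 23).
Combine by CRT: x ≡ 33 (mod 61), x ≡ 3 (mod 11), x ≡ 1 (mod 23) ⇒ x ≡ 3083 (mod 15433).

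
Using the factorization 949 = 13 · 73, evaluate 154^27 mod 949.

Mod 13: 154 ≡ 11; by Fermat, exponent reduces to 27 mod 12 = 3; 11^3 ≡ 5 (mod 13).
Mod 73: 154 ≡ 8; 8^27 ≡ 1 (mod 73).
Combine by CRT: x ≡ 5 (mod 13), x ≡ 1 (mod 73) ⇒ x ≡ 512 (mod 949).

512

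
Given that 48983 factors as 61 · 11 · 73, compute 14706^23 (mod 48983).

17038

Mod 61: 14706 ≡ 5; 5^23 ≡ 19 (mod 61).
Mod 11: 14706 ≡ 10; by Fermat, exponent reduces to 23 mod 10 = 3; 10^3 ≡ 10 (mod 11).
Mod 73: 14706 ≡ 33; 33^23 ≡ 29 (mod 73).
Combine by CRT: x ≡ 19 (mod 61), x ≡ 10 (mod 11), x ≡ 29 (mod 73) ⇒ x ≡ 17038 (mod 48983).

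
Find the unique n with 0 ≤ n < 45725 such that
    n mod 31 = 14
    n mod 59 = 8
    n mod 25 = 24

38299

From n ≡ 14 (mod 31) write n = 14 + 31t. Substituting into n ≡ 8 (mod 59) gives 31t ≡ 53 (mod 59), and since 31⁻¹ ≡ 40 (mod 59), t ≡ 55. Hence n ≡ 14 + 31·55 = 1719 (mod 1829).
From n ≡ 1719 (mod 1829) write n = 1719 + 1829t. Substituting into n ≡ 24 (mod 25) gives 1829t ≡ 5 (mod 25), and since 4⁻¹ ≡ 19 (mod 25), t ≡ 20. Hence n ≡ 1719 + 1829·20 = 38299 (mod 45725).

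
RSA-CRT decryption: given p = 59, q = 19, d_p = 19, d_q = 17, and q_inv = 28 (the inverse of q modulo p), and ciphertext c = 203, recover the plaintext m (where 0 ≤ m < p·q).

m₁ = c^(d_p) mod p: c ≡ 26 (mod 59), and 26^19 mod 59 = 16.
m₂ = c^(d_q) mod q: c ≡ 13 (mod 19), and 13^17 mod 19 = 3.
h = q_inv·(m₁ − m₂) mod p = 28·(16 − 3) mod 59 = 10.
m = m₂ + h·q = 3 + 10·19 = 193.

193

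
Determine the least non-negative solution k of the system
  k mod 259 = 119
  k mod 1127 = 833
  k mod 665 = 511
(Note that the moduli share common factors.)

Combine the congruences pairwise.
gcd(259, 1127) = 7 and 7 | (833 − 119), so the pair is consistent; merging gives k ≡ 36897 (mod 41699), where 41699 = lcm(259, 1127).
gcd(41699, 665) = 7 and 7 | (511 − 36897), so the pair is consistent; merging gives k ≡ 704081 (mod 3961405), where 3961405 = lcm(41699, 665).
The solution is unique modulo lcm(259, 1127, 665) = 3961405.

704081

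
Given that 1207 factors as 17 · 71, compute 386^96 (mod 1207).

783

Mod 17: 386 ≡ 12; since 16 | 96, by Fermat 12^96 ≡ 1 (mod 17).
Mod 71: 386 ≡ 31; by Fermat, exponent reduces to 96 mod 70 = 26; 31^26 ≡ 2 (mod 71).
Combine by CRT: x ≡ 1 (mod 17), x ≡ 2 (mod 71) ⇒ x ≡ 783 (mod 1207).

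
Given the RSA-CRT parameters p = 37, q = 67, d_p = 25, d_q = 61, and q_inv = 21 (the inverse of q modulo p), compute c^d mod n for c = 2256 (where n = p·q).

1516

m₁ = c^(d_p) mod p: c ≡ 36 (mod 37), and 36^25 mod 37 = 36.
m₂ = c^(d_q) mod q: c ≡ 45 (mod 67), and 45^61 mod 67 = 42.
h = q_inv·(m₁ − m₂) mod p = 21·(36 − 42) mod 37 = 22.
m = m₂ + h·q = 42 + 22·67 = 1516.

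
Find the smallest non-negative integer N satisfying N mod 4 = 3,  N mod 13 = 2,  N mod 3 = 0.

15

The moduli are pairwise coprime; M = 4·13·3 = 156.
M/4 = 39; 39 ≡ 3 (mod 4); 3·3 ≡ 1, so inverse 3.
M/13 = 12; 12 ≡ 12 (mod 13); 12·12 ≡ 1, so inverse 12.
M/3 = 52; 52 ≡ 1 (mod 3), inverse 1.
N ≡ 3·39·3 + 2·12·12 + 0·52·1 = 639.
639 mod 156 = 15.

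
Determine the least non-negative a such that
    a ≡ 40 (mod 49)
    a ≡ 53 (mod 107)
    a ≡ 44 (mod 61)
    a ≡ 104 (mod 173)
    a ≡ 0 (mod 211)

From a ≡ 40 (mod 49) write a = 40 + 49t. Substituting into a ≡ 53 (mod 107) gives 49t ≡ 13 (mod 107), and since 49⁻¹ ≡ 83 (mod 107), t ≡ 9. Hence a ≡ 40 + 49·9 = 481 (mod 5243).
From a ≡ 481 (mod 5243) write a = 481 + 5243t. Substituting into a ≡ 44 (mod 61) gives 5243t ≡ 51 (mod 61), and since 58⁻¹ ≡ 20 (mod 61), t ≡ 44. Hence a ≡ 481 + 5243·44 = 231173 (mod 319823).
From a ≡ 231173 (mod 319823) write a = 231173 + 319823t. Substituting into a ≡ 104 (mod 173) gives 319823t ≡ 59 (mod 173), and since 119⁻¹ ≡ 16 (mod 173), t ≡ 79. Hence a ≡ 231173 + 319823·79 = 25497190 (mod 55329379).
From a ≡ 25497190 (mod 55329379) write a = 25497190 + 55329379t. Substituting into a ≡ 0 (mod 211) gives 55329379t ≡ 50 (mod 211), and since 115⁻¹ ≡ 200 (mod 211), t ≡ 83. Hence a ≡ 25497190 + 55329379·83 = 4617835647 (mod 11674498969).

4617835647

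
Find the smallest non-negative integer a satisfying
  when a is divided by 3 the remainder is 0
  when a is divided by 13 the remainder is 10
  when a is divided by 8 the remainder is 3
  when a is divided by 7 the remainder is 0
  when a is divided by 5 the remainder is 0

7875

The moduli are pairwise coprime; N = 3·13·8·7·5 = 10920.
N/3 = 3640; 3640 ≡ 1 (mod 3), inverse 1.
N/13 = 840; 840 ≡ 8 (mod 13); 8·5 ≡ 1, so inverse 5.
N/8 = 1365; 1365 ≡ 5 (mod 8); 5·5 ≡ 1, so inverse 5.
N/7 = 1560; 1560 ≡ 6 (mod 7); 6·6 ≡ 1, so inverse 6.
N/5 = 2184; 2184 ≡ 4 (mod 5); 4·4 ≡ 1, so inverse 4.
a ≡ 0·3640·1 + 10·840·5 + 3·1365·5 + 0·1560·6 + 0·2184·4 = 62475.
62475 mod 10920 = 7875.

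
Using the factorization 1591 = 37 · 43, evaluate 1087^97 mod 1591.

Mod 37: 1087 ≡ 14; by Fermat, exponent reduces to 97 mod 36 = 25; 14^25 ≡ 14 (mod 37).
Mod 43: 1087 ≡ 12; by Fermat, exponent reduces to 97 mod 42 = 13; 12^13 ≡ 3 (mod 43).
Combine by CRT: x ≡ 14 (mod 37), x ≡ 3 (mod 43) ⇒ x ≡ 347 (mod 1591).

347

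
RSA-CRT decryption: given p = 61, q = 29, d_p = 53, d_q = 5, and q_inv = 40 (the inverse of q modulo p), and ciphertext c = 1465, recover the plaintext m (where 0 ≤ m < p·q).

m₁ = c^(d_p) mod p: c ≡ 1 (mod 61), and 1^53 mod 61 = 1.
m₂ = c^(d_q) mod q: c ≡ 15 (mod 29), and 15^5 mod 29 = 10.
h = q_inv·(m₁ − m₂) mod p = 40·(1 − 10) mod 61 = 6.
m = m₂ + h·q = 10 + 6·29 = 184.

184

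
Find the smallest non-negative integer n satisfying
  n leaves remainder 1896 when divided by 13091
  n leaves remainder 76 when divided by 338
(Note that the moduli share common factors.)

263716

Combine the congruences pairwise.
gcd(13091, 338) = 13 and 13 | (76 − 1896), so the pair is consistent; merging gives n ≡ 263716 (mod 340366), where 340366 = lcm(13091, 338).
The solution is unique modulo lcm(13091, 338) = 340366.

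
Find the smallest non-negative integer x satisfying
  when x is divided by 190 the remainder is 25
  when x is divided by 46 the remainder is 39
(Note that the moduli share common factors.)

1925

Combine the congruences pairwise.
gcd(190, 46) = 2 and 2 | (39 − 25), so the pair is consistent; merging gives x ≡ 1925 (mod 4370), where 4370 = lcm(190, 46).
The solution is unique modulo lcm(190, 46) = 4370.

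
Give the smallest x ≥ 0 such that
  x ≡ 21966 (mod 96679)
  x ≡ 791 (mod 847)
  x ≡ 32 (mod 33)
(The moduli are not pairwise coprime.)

1375472

gcd(96679, 847) = 121 and 121 | (791 − 21966), so the pair is consistent; merging gives x ≡ 21966 (mod 676753), where 676753 = lcm(96679, 847).
gcd(676753, 33) = 11 and 11 | (32 − 21966), so the pair is consistent; merging gives x ≡ 1375472 (mod 2030259), where 2030259 = lcm(676753, 33).
The solution is unique modulo lcm(96679, 847, 33) = 2030259.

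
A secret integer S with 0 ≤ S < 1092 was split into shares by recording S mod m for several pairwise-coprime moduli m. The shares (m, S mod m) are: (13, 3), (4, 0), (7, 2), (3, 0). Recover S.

744

From S ≡ 3 (mod 13) write S = 3 + 13t. Substituting into S ≡ 0 (mod 4) gives 13t ≡ 1 (mod 4), and since 1⁻¹ ≡ 1 (mod 4), t ≡ 1. Hence S ≡ 3 + 13·1 = 16 (mod 52).
From S ≡ 16 (mod 52) write S = 16 + 52t. Substituting into S ≡ 2 (mod 7) gives 52t ≡ 0 (mod 7), and since 3⁻¹ ≡ 5 (mod 7), t ≡ 0. Hence S ≡ 16 + 52·0 = 16 (mod 364).
From S ≡ 16 (mod 364) write S = 16 + 364t. Substituting into S ≡ 0 (mod 3) gives 364t ≡ 2 (mod 3), and since 1⁻¹ ≡ 1 (mod 3), t ≡ 2. Hence S ≡ 16 + 364·2 = 744 (mod 1092).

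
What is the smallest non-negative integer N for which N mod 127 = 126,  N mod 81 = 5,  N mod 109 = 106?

From N ≡ 126 (mod 127) write N = 126 + 127t. Substituting into N ≡ 5 (mod 81) gives 127t ≡ 41 (mod 81), and since 46⁻¹ ≡ 37 (mod 81), t ≡ 59. Hence N ≡ 126 + 127·59 = 7619 (mod 10287).
From N ≡ 7619 (mod 10287) write N = 7619 + 10287t. Substituting into N ≡ 106 (mod 109) gives 10287t ≡ 8 (mod 109), and since 41⁻¹ ≡ 8 (mod 109), t ≡ 64. Hence N ≡ 7619 + 10287·64 = 665987 (mod 1121283).

665987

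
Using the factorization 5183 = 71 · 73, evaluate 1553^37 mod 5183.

Mod 71: 1553 ≡ 62; 62^37 ≡ 61 (mod 71).
Mod 73: 1553 ≡ 20; 20^37 ≡ 53 (mod 73).
Combine by CRT: x ≡ 61 (mod 71), x ≡ 53 (mod 73) ⇒ x ≡ 345 (mod 5183).

345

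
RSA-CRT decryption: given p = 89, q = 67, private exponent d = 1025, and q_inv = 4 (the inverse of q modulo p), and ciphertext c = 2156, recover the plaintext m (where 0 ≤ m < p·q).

1263

d_p = d mod (p−1) = 1025 mod 88 = 57; d_q = d mod (q−1) = 35.
m₁ = c^(d_p) mod p: c ≡ 20 (mod 89), and 20^57 mod 89 = 17.
m₂ = c^(d_q) mod q: c ≡ 12 (mod 67), and 12^35 mod 67 = 57.
h = q_inv·(m₁ − m₂) mod p = 4·(17 − 57) mod 89 = 18.
m = m₂ + h·q = 57 + 18·67 = 1263.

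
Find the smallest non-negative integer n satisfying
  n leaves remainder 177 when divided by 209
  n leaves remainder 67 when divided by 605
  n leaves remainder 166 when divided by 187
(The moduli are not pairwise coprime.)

Combine the congruences pairwise.
gcd(209, 605) = 11 and 11 | (67 − 177), so the pair is consistent; merging gives n ≡ 8537 (mod 11495), where 11495 = lcm(209, 605).
gcd(11495, 187) = 11 and 11 | (166 − 8537), so the pair is consistent; merging gives n ≡ 111992 (mod 195415), where 195415 = lcm(11495, 187).
The solution is unique modulo lcm(209, 605, 187) = 195415.

111992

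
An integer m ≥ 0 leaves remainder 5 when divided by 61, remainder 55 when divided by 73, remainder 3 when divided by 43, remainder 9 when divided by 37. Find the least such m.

The moduli are pairwise coprime; N = 61·73·43·37 = 7084723.
N/61 = 116143; 116143 ≡ 60 (mod 61); 60·60 ≡ 1, so inverse 60.
N/73 = 97051; 97051 ≡ 34 (mod 73); 34·58 ≡ 1, so inverse 58.
N/43 = 164761; 164761 ≡ 28 (mod 43); 28·20 ≡ 1, so inverse 20.
N/37 = 191479; 191479 ≡ 4 (mod 37); 4·28 ≡ 1, so inverse 28.
m ≡ 5·116143·60 + 55·97051·58 + 3·164761·20 + 9·191479·28 = 402573958.
402573958 mod 7084723 = 5829470.

5829470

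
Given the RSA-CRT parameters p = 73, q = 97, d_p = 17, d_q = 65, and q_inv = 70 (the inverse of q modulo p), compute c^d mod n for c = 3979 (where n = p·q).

m₁ = c^(d_p) mod p: c ≡ 37 (mod 73), and 37^17 mod 73 = 2.
m₂ = c^(d_q) mod q: c ≡ 2 (mod 97), and 2^65 mod 97 = 25.
h = q_inv·(m₁ − m₂) mod p = 70·(2 − 25) mod 73 = 69.
m = m₂ + h·q = 25 + 69·97 = 6718.

6718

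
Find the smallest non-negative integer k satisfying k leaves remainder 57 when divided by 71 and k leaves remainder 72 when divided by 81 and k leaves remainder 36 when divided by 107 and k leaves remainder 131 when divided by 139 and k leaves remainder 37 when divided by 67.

1574885421

The moduli are pairwise coprime; N = 71·81·107·139·67 = 5730819741.
N/71 = 80715771; 80715771 ≡ 60 (mod 71); 60·58 ≡ 1, so inverse 58.
N/81 = 70750861; 70750861 ≡ 34 (mod 81); 34·31 ≡ 1, so inverse 31.
N/107 = 53559063; 53559063 ≡ 106 (mod 107); 106·106 ≡ 1, so inverse 106.
N/139 = 41228919; 41228919 ≡ 129 (mod 139); 129·125 ≡ 1, so inverse 125.
N/67 = 85534623; 85534623 ≡ 11 (mod 67); 11·61 ≡ 1, so inverse 61.
k ≡ 57·80715771·58 + 72·70750861·31 + 36·53559063·106 + 131·41228919·125 + 37·85534623·61 = 1497318837822.
1497318837822 mod 5730819741 = 1574885421.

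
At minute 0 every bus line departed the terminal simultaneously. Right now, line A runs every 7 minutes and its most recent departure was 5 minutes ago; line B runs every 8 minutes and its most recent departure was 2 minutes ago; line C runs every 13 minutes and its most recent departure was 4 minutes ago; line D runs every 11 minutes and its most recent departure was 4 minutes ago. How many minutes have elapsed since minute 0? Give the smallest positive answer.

The moduli are pairwise coprime; N = 7·8·13·11 = 8008.
N/7 = 1144; 1144 ≡ 3 (mod 7); 3·5 ≡ 1, so inverse 5.
N/8 = 1001; 1001 ≡ 1 (mod 8), inverse 1.
N/13 = 616; 616 ≡ 5 (mod 13); 5·8 ≡ 1, so inverse 8.
N/11 = 728; 728 ≡ 2 (mod 11); 2·6 ≡ 1, so inverse 6.
t ≡ 5·1144·5 + 2·1001·1 + 4·616·8 + 4·728·6 = 67786.
67786 mod 8008 = 3722.

3722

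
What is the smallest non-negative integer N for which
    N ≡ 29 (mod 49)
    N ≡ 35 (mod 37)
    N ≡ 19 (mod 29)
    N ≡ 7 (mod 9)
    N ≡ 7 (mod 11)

The moduli are pairwise coprime; M = 49·37·29·9·11 = 5205123.
M/49 = 106227; 106227 ≡ 44 (mod 49); 44·39 ≡ 1, so inverse 39.
M/37 = 140679; 140679 ≡ 5 (mod 37); 5·15 ≡ 1, so inverse 15.
M/29 = 179487; 179487 ≡ 6 (mod 29); 6·5 ≡ 1, so inverse 5.
M/9 = 578347; 578347 ≡ 7 (mod 9); 7·4 ≡ 1, so inverse 4.
M/11 = 473193; 473193 ≡ 6 (mod 11); 6·2 ≡ 1, so inverse 2.
N ≡ 29·106227·39 + 35·140679·15 + 19·179487·5 + 7·578347·4 + 7·473193·2 = 233868895.
233868895 mod 5205123 = 4843483.

4843483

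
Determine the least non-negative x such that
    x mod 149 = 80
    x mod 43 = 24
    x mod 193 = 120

311043

The moduli are pairwise coprime; N = 149·43·193 = 1236551.
N/149 = 8299; 8299 ≡ 104 (mod 149); 104·96 ≡ 1, so inverse 96.
N/43 = 28757; 28757 ≡ 33 (mod 43); 33·30 ≡ 1, so inverse 30.
N/193 = 6407; 6407 ≡ 38 (mod 193); 38·127 ≡ 1, so inverse 127.
x ≡ 80·8299·96 + 24·28757·30 + 120·6407·127 = 182084040.
182084040 mod 1236551 = 311043.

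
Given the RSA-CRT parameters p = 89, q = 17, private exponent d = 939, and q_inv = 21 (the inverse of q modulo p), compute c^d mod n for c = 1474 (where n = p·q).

d_p = d mod (p−1) = 939 mod 88 = 59; d_q = d mod (q−1) = 11.
m₁ = c^(d_p) mod p: c ≡ 50 (mod 89), and 50^59 mod 89 = 25.
m₂ = c^(d_q) mod q: c ≡ 12 (mod 17), and 12^11 mod 17 = 6.
h = q_inv·(m₁ − m₂) mod p = 21·(25 − 6) mod 89 = 43.
m = m₂ + h·q = 6 + 43·17 = 737.

737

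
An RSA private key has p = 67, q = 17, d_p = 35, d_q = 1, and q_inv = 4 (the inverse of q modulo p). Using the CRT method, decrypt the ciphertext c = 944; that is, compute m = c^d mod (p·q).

m₁ = c^(d_p) mod p: c ≡ 6 (mod 67), and 6^35 mod 67 = 36.
m₂ = c^(d_q) mod q: c ≡ 9 (mod 17), and 9^1 mod 17 = 9.
h = q_inv·(m₁ − m₂) mod p = 4·(36 − 9) mod 67 = 41.
m = m₂ + h·q = 9 + 41·17 = 706.

706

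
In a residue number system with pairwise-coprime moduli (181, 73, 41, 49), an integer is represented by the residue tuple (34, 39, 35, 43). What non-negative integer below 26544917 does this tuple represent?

Combine the congruences pairwise.
From x ≡ 34 (mod 181) write x = 34 + 181t. Substituting into x ≡ 39 (mod 73) gives 181t ≡ 5 (mod 73), and since 35⁻¹ ≡ 48 (mod 73), t ≡ 21. Hence x ≡ 34 + 181·21 = 3835 (mod 13213).
From x ≡ 3835 (mod 13213) write x = 3835 + 13213t. Substituting into x ≡ 35 (mod 41) gives 13213t ≡ 13 (mod 41), and since 11⁻¹ ≡ 15 (mod 41), t ≡ 31. Hence x ≡ 3835 + 13213·31 = 413438 (mod 541733).
From x ≡ 413438 (mod 541733) write x = 413438 + 541733t. Substituting into x ≡ 43 (mod 49) gives 541733t ≡ 18 (mod 49), and since 38⁻¹ ≡ 40 (mod 49), t ≡ 34. Hence x ≡ 413438 + 541733·34 = 18832360 (mod 26544917).

18832360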